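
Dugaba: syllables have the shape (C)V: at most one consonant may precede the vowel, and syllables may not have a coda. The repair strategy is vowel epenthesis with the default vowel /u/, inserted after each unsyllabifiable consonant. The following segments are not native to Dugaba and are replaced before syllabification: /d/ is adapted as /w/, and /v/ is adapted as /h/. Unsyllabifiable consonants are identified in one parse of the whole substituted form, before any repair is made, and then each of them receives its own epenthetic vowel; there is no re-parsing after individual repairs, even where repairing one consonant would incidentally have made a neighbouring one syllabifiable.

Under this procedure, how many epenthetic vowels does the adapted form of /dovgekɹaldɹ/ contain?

5

After substitution the input is /wohgekɹalwɹ/.
The unsyllabifiable consonants are /h/, /k/, /l/, /w/, /ɹ/; each receives one epenthetic vowel.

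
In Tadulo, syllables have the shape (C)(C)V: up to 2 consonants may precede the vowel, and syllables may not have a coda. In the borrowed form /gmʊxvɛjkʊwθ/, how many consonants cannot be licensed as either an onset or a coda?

Under (C)(C)V, the unsyllabifiable consonants are /w/, /θ/ (no codas are permitted; onsets may contain at most 2 consonants).

2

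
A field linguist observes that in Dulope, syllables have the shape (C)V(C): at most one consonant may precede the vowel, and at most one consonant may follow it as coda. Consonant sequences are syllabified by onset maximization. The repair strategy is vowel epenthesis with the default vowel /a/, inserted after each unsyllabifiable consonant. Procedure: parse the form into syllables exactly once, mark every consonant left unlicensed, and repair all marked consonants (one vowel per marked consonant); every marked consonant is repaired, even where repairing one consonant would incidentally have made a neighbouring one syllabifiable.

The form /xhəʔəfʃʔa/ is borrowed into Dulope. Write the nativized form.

xahəʔəfʃaʔa

The consonants /x/, /ʃ/ cannot be parsed into a legal (C)V(C) syllable (at most one coda consonant is licensed; onsets are limited to one consonant).
Each unlicensed consonant becomes the onset of a new syllable: /x/ → /xa/, /ʃ/ → /ʃa/.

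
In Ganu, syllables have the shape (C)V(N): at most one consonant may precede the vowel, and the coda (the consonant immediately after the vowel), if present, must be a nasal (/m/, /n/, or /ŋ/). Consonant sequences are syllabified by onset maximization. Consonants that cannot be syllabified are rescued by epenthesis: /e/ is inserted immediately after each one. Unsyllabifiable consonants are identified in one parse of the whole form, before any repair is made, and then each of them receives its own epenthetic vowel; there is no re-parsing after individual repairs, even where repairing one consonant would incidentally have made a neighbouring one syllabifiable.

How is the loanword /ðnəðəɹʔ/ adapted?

Under (C)V(N), the unsyllabifiable consonants are /ð/, /ɹ/, /ʔ/ (only a nasal (/m/, /n/, or /ŋ/) is licensed in coda position; onsets are limited to one consonant).
Inserting the epenthetic vowel yields /ð/ → /ðe/, /ɹ/ → /ɹe/, /ʔ/ → /ʔe/.

ðenəðəɹeʔe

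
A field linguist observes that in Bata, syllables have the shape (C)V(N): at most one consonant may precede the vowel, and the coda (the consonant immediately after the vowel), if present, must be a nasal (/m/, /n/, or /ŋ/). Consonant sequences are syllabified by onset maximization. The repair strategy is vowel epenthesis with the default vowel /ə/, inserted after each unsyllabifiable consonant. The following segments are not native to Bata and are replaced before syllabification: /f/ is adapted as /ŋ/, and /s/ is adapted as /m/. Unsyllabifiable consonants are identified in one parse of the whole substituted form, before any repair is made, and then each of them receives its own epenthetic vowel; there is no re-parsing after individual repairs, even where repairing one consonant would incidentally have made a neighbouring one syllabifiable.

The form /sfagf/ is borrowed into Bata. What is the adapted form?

məŋagəŋə

Substitution: /s/ → /m/, /f/ → /ŋ/, giving /mŋagŋ/.
Under (C)V(N), the unsyllabifiable consonants are /m/, /g/, /ŋ/ (only a nasal (/m/, /n/, or /ŋ/) is licensed in coda position; onsets are limited to one consonant).
Epenthesis after each stranded consonant: /m/ → /mə/, /g/ → /gə/, /ŋ/ → /ŋə/.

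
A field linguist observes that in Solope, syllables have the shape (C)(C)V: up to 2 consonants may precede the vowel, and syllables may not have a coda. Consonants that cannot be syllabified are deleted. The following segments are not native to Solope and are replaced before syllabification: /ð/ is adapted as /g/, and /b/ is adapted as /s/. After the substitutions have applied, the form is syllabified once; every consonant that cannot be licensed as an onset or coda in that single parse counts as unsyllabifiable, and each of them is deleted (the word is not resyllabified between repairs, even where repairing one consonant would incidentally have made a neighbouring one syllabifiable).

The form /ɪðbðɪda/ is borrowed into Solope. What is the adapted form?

ɪsgɪda

Substitution: /ð/ → /g/, /b/ → /s/, giving /ɪgsgɪda/.
Syllabifying with onset maximization leaves /g/ stranded (no codas are permitted; onsets may contain at most 2 consonants).
Each unlicensed consonant is deleted: /g/.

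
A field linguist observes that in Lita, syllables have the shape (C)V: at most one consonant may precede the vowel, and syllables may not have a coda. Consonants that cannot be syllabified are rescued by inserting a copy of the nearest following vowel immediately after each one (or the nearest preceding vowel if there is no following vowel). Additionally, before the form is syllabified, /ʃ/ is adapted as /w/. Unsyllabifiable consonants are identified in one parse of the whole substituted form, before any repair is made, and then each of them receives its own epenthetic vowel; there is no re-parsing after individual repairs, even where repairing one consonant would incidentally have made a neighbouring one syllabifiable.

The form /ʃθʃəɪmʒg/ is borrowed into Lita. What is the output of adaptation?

Substitution: /ʃ/ → /w/, giving /wθwəɪmʒg/.
Under (C)V, the unsyllabifiable consonants are /w/, /θ/, /m/, /ʒ/, /g/ (no codas are permitted; onsets are limited to one consonant).
Epenthesis after each stranded consonant: /w/ → /wə/, /θ/ → /θə/, /m/ → /mɪ/, /ʒ/ → /ʒɪ/, /g/ → /gɪ/.

wəθəwəɪmɪʒɪgɪ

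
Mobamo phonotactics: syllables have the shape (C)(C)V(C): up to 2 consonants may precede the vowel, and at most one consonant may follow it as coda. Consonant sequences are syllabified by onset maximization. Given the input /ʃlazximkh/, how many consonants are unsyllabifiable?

Under (C)(C)V(C), the unsyllabifiable consonants are /k/, /h/ (at most one coda consonant is licensed; onsets may contain at most 2 consonants).

2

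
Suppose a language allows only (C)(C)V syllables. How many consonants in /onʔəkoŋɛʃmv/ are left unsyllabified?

Syllabifying with onset maximization leaves /ʃ/, /m/, /v/ stranded (no codas are permitted; onsets may contain at most 2 consonants).

3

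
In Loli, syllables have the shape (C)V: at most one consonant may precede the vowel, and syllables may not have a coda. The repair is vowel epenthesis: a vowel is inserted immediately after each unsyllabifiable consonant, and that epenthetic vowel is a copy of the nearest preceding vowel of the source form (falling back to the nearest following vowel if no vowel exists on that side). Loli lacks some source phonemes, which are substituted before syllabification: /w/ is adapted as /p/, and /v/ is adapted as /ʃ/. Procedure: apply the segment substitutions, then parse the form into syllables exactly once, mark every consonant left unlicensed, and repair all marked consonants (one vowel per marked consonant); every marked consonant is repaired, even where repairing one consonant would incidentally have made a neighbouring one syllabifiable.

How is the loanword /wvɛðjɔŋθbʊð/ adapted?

pɛʃɛðɛjɔŋɔθɔbʊðʊ

Substitution: /w/ → /p/, /v/ → /ʃ/, giving /pʃɛðjɔŋθbʊð/.
Syllabifying with onset maximization leaves /p/, /ð/, /ŋ/, /θ/, /ð/ stranded (no codas are permitted; onsets are limited to one consonant).
Inserting the epenthetic vowel yields /p/ → /pɛ/, /ð/ → /ðɛ/, /ŋ/ → /ŋɔ/, /θ/ → /θɔ/, /ð/ → /ðʊ/.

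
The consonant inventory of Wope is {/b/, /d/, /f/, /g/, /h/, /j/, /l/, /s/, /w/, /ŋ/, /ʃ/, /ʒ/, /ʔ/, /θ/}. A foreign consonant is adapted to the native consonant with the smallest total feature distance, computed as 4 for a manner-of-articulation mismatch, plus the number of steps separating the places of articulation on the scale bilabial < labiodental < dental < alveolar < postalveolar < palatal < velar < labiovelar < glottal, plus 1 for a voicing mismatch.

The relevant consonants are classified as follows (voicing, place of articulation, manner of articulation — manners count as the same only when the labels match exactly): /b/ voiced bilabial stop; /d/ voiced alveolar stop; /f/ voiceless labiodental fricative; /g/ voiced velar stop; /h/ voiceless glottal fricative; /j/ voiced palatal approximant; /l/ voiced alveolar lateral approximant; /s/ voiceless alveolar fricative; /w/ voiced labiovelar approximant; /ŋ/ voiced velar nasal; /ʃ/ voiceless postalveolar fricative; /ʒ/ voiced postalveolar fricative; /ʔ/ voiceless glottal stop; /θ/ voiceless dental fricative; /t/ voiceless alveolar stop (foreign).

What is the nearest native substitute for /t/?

/d/ is closest: same manner (stop), place distance 0 (alveolar→alveolar), voicing differs (+1); total 1. Next closest is /b/ at distance 4.

d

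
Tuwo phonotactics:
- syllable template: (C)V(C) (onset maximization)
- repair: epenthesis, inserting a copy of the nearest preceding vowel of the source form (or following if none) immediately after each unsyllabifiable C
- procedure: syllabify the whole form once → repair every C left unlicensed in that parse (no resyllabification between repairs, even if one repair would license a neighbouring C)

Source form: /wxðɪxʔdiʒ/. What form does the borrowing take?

wɪxɪðɪxʔɪdiʒ

The consonants /w/, /x/, /ʔ/ cannot be parsed into a legal (C)V(C) syllable (at most one coda consonant is licensed; onsets are limited to one consonant).
Each unlicensed consonant becomes the onset of a new syllable: /w/ → /wɪ/, /x/ → /xɪ/, /ʔ/ → /ʔɪ/.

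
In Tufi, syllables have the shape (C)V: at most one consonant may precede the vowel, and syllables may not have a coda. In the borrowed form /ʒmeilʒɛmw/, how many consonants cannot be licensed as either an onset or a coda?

Syllabifying with onset maximization leaves /ʒ/, /l/, /m/, /w/ stranded (no codas are permitted; onsets are limited to one consonant).

4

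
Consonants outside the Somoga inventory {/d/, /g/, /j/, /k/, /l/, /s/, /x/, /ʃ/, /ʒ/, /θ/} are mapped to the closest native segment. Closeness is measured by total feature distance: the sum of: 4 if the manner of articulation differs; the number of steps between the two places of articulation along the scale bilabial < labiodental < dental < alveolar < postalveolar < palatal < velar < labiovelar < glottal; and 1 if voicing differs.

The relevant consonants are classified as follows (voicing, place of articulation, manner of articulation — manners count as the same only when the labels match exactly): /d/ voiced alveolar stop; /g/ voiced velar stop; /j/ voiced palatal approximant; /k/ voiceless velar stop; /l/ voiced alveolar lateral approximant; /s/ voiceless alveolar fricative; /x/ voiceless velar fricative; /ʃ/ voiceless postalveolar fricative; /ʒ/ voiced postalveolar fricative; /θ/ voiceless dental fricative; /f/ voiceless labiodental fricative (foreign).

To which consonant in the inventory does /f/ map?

/θ/ is closest: same manner (fricative), place distance 1 (labiodental→dental), same voicing; total 1. Next closest is /s/ at distance 2.

θ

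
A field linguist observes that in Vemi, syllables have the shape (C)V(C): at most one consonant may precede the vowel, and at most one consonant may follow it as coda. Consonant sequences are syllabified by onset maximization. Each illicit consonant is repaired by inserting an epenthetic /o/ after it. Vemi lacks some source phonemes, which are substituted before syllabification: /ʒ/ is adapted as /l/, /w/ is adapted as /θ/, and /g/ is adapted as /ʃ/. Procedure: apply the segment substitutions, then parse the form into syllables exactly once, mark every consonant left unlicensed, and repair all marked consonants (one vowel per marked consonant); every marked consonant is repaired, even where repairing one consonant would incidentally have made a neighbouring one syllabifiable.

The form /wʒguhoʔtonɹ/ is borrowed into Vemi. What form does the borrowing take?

θoloʃuhoʔtonɹo

Substitution: /w/ → /θ/, /ʒ/ → /l/, /g/ → /ʃ/, giving /θlʃuhoʔtonɹ/.
The consonants /θ/, /l/, /ɹ/ cannot be parsed into a legal (C)V(C) syllable (at most one coda consonant is licensed; onsets are limited to one consonant).
Epenthesis after each stranded consonant: /θ/ → /θo/, /l/ → /lo/, /ɹ/ → /ɹo/.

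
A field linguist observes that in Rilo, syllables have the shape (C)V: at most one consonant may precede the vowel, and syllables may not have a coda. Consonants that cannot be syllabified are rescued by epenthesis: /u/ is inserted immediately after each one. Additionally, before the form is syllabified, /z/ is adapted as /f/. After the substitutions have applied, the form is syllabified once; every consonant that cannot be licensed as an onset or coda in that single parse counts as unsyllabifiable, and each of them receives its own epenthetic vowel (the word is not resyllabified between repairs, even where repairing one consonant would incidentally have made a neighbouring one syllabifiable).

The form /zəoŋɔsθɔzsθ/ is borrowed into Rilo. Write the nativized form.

Substitution: /z/ → /f/, giving /fəoŋɔsθɔfsθ/.
Syllabifying with onset maximization leaves /s/, /f/, /s/, /θ/ stranded (no codas are permitted; onsets are limited to one consonant).
Inserting the epenthetic vowel yields /s/ → /su/, /f/ → /fu/, /s/ → /su/, /θ/ → /θu/.

fəoŋɔsuθɔfusuθu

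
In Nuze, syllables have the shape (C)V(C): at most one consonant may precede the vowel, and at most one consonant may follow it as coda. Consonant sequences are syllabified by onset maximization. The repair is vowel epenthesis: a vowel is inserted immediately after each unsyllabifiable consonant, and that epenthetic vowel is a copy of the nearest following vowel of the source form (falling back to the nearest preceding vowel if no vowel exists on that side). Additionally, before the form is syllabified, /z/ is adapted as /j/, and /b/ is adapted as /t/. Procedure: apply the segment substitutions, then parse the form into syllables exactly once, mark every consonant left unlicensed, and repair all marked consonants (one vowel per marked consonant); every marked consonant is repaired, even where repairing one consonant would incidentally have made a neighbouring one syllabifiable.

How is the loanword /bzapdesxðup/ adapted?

tajapdesxuðup

Substitution: /b/ → /t/, /z/ → /j/, giving /tjapdesxðup/.
Under (C)V(C), the unsyllabifiable consonants are /t/, /x/ (at most one coda consonant is licensed; onsets are limited to one consonant).
Inserting the epenthetic vowel yields /t/ → /ta/, /x/ → /xu/.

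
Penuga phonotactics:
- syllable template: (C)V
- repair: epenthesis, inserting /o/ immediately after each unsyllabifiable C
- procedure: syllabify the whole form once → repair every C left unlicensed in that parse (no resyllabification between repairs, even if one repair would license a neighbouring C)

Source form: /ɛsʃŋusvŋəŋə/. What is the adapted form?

The consonants /s/, /ʃ/, /s/, /v/ cannot be parsed into a legal (C)V syllable (no codas are permitted; onsets are limited to one consonant).
Epenthesis after each stranded consonant: /s/ → /so/, /ʃ/ → /ʃo/, /s/ → /so/, /v/ → /vo/.

ɛsoʃoŋusovoŋəŋə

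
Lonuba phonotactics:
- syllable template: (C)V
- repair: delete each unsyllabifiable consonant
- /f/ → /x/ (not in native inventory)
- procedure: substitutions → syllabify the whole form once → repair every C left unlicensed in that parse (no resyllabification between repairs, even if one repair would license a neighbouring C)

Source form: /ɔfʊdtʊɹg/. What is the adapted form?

Substitution: /f/ → /x/, giving /ɔxʊdtʊɹg/.
Under (C)V, the unsyllabifiable consonants are /d/, /ɹ/, /g/ (no codas are permitted; onsets are limited to one consonant).
Each unlicensed consonant is deleted: /d/, /ɹ/, /g/.

ɔxʊtʊ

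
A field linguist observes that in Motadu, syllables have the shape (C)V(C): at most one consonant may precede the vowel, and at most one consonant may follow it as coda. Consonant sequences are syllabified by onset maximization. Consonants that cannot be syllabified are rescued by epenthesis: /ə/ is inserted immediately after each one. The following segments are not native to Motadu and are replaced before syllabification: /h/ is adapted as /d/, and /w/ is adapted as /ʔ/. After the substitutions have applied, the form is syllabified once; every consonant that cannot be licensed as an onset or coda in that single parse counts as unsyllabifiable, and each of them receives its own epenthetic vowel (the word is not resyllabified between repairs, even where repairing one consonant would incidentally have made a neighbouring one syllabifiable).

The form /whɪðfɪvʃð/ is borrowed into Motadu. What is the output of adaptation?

Substitution: /w/ → /ʔ/, /h/ → /d/, giving /ʔdɪðfɪvʃð/.
Syllabifying with onset maximization leaves /ʔ/, /ʃ/, /ð/ stranded (at most one coda consonant is licensed; onsets are limited to one consonant).
Each unlicensed consonant becomes the onset of a new syllable: /ʔ/ → /ʔə/, /ʃ/ → /ʃə/, /ð/ → /ðə/.

ʔədɪðfɪvʃəðə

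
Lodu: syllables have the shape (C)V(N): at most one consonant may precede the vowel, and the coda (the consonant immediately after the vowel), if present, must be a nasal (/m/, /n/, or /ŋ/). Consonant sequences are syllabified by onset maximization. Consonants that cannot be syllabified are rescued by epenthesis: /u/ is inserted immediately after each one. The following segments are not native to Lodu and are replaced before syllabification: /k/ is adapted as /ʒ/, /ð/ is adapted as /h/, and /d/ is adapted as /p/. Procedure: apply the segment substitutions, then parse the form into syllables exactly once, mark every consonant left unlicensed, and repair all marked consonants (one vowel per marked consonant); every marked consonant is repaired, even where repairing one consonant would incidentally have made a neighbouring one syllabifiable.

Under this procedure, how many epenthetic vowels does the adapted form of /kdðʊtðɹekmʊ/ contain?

After substitution the input is /ʒphʊthɹeʒmʊ/.
The unsyllabifiable consonants are /ʒ/, /p/, /t/, /h/, /ʒ/; each receives one epenthetic vowel.

5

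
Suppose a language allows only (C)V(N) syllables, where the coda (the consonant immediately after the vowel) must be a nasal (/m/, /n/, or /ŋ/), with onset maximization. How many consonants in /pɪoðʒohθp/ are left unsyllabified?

Syllabifying with onset maximization leaves /ð/, /h/, /θ/, /p/ stranded (only a nasal (/m/, /n/, or /ŋ/) is licensed in coda position; onsets are limited to one consonant).

4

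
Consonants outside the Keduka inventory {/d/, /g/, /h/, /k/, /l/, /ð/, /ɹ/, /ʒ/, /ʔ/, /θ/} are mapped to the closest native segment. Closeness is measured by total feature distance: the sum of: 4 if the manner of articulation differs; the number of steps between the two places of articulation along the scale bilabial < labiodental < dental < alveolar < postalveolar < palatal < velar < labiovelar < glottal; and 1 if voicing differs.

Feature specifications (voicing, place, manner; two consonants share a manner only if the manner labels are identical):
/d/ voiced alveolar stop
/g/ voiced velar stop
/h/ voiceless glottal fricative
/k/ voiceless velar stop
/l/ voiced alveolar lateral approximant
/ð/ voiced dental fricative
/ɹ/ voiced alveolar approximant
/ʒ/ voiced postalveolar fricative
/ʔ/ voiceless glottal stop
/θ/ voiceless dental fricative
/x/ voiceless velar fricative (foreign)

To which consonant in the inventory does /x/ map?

/h/ is closest: same manner (fricative), place distance 2 (velar→glottal), same voicing; total 2. Next closest is /ʒ/ at distance 3.

h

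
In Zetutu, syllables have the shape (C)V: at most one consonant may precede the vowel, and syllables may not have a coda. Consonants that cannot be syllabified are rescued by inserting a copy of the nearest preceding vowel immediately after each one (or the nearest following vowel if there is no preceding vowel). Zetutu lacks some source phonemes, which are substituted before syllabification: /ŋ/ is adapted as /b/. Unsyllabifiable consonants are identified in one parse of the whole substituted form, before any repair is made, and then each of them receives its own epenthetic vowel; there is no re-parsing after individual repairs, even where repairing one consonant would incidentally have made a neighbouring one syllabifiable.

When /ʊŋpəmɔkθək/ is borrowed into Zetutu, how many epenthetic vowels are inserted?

3

After substitution the input is /ʊbpəmɔkθək/.
The unsyllabifiable consonants are /b/, /k/, /k/; each receives one epenthetic vowel.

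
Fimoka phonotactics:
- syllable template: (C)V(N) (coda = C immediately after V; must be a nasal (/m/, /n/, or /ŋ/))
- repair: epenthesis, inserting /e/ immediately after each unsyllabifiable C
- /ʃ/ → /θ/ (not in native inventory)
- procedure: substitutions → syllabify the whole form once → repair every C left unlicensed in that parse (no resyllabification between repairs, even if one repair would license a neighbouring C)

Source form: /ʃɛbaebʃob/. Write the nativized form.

Substitution: /ʃ/ → /θ/, giving /θɛbaebθob/.
Syllabifying with onset maximization leaves /b/, /b/ stranded (only a nasal (/m/, /n/, or /ŋ/) is licensed in coda position; onsets are limited to one consonant).
Epenthesis after each stranded consonant: /b/ → /be/, /b/ → /be/.

θɛbaebeθobe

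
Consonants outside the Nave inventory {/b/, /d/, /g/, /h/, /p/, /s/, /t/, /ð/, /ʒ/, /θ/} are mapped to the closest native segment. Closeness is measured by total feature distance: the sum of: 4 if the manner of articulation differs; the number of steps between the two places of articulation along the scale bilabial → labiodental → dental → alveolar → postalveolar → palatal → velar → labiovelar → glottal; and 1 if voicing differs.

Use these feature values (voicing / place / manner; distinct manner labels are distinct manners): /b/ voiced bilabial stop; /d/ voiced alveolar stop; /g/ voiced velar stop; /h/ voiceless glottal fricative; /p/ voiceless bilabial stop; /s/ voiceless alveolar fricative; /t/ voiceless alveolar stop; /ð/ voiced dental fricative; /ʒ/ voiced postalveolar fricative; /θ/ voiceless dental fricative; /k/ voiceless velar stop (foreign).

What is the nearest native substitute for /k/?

g

/g/ is closest: same manner (stop), place distance 0 (velar→velar), voicing differs (+1); total 1. Next closest is /t/ at distance 3.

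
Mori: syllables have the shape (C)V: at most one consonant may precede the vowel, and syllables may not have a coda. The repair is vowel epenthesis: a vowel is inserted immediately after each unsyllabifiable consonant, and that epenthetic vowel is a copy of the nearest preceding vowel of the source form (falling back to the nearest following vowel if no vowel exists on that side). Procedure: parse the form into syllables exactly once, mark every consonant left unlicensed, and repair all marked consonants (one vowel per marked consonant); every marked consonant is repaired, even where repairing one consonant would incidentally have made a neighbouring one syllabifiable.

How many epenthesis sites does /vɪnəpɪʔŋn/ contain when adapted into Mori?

The unsyllabifiable consonants are /ʔ/, /ŋ/, /n/; each receives one epenthetic vowel.

3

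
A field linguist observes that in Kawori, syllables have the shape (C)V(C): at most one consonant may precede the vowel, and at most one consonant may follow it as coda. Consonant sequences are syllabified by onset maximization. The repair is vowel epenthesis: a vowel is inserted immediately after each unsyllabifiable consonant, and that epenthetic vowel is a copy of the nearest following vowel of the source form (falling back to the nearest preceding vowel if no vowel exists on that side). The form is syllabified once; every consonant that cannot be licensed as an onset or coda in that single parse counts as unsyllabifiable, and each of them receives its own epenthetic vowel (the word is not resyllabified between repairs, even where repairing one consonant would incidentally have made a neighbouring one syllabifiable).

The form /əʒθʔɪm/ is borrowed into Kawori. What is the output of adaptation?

əʒθɪʔɪm

Syllabifying with onset maximization leaves /θ/ stranded (at most one coda consonant is licensed; onsets are limited to one consonant).
Inserting the epenthetic vowel yields /θ/ → /θɪ/.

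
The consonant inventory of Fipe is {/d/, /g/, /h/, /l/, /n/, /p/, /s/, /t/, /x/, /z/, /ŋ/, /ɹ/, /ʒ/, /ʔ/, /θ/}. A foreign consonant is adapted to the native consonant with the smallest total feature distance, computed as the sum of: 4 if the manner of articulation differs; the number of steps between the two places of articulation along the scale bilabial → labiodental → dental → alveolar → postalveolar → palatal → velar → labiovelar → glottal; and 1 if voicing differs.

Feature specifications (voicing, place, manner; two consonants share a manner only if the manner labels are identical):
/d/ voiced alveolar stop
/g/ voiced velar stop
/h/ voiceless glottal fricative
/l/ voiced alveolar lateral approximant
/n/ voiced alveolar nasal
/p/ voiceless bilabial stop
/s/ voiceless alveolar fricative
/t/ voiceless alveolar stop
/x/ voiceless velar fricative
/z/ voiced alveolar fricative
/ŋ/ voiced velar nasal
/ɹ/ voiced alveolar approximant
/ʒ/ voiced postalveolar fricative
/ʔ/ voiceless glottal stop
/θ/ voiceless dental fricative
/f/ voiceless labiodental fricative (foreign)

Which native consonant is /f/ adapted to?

θ

/θ/ is closest: same manner (fricative), place distance 1 (labiodental→dental), same voicing; total 1. Next closest is /s/ at distance 2.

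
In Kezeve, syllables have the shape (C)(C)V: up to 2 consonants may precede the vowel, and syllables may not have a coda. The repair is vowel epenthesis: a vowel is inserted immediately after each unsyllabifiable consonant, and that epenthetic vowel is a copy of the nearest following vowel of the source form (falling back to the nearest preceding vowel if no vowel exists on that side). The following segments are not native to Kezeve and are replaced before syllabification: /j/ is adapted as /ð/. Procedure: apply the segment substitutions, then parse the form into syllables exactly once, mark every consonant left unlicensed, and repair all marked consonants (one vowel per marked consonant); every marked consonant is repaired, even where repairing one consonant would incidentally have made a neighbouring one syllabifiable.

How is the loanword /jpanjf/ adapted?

ðpanaðafa

Substitution: /j/ → /ð/, giving /ðpanðf/.
Under (C)(C)V, the unsyllabifiable consonants are /n/, /ð/, /f/ (no codas are permitted; onsets may contain at most 2 consonants).
Epenthesis after each stranded consonant: /n/ → /na/, /ð/ → /ða/, /f/ → /fa/.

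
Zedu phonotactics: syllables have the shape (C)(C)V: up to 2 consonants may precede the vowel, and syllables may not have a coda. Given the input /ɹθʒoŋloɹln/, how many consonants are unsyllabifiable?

4

Syllabifying with onset maximization leaves /ɹ/, /ɹ/, /l/, /n/ stranded (no codas are permitted; onsets may contain at most 2 consonants).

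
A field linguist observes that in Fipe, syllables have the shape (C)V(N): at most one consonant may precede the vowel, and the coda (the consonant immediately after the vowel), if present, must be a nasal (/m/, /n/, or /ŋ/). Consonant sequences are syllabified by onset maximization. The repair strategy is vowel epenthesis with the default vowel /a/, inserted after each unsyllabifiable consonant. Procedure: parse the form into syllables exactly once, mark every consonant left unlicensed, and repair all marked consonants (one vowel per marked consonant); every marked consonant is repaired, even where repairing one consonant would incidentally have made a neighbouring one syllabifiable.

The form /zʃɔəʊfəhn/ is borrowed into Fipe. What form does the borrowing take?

zaʃɔəʊfəhana

Syllabifying with onset maximization leaves /z/, /h/, /n/ stranded (only a nasal (/m/, /n/, or /ŋ/) is licensed in coda position; onsets are limited to one consonant).
Epenthesis after each stranded consonant: /z/ → /za/, /h/ → /ha/, /n/ → /na/.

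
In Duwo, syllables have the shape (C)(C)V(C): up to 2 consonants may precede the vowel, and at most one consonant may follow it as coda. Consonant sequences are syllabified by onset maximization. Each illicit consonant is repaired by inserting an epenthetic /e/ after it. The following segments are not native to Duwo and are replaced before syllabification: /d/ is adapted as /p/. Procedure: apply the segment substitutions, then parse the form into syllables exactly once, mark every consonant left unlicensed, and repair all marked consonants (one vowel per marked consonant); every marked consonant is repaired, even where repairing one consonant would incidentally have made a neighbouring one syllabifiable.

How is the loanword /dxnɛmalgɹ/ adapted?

Substitution: /d/ → /p/, giving /pxnɛmalgɹ/.
Under (C)(C)V(C), the unsyllabifiable consonants are /p/, /g/, /ɹ/ (at most one coda consonant is licensed; onsets may contain at most 2 consonants).
Epenthesis after each stranded consonant: /p/ → /pe/, /g/ → /ge/, /ɹ/ → /ɹe/.

pexnɛmalgeɹe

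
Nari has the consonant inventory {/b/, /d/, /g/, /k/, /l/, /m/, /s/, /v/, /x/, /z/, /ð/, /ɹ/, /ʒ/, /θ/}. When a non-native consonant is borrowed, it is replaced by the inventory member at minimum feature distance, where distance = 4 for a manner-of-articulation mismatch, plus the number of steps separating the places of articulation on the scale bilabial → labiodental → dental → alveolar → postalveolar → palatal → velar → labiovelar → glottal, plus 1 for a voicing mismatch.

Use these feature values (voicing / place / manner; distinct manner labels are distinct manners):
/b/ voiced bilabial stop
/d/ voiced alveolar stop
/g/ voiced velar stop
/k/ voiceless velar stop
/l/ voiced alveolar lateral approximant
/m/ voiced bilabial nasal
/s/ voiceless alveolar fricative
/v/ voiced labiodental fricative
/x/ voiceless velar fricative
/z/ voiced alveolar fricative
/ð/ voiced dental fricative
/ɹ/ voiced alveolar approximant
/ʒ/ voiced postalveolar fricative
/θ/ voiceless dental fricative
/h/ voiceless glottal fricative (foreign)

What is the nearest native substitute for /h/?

/x/ is closest: same manner (fricative), place distance 2 (glottal→velar), same voicing; total 2. Next closest is /s/ at distance 5.

x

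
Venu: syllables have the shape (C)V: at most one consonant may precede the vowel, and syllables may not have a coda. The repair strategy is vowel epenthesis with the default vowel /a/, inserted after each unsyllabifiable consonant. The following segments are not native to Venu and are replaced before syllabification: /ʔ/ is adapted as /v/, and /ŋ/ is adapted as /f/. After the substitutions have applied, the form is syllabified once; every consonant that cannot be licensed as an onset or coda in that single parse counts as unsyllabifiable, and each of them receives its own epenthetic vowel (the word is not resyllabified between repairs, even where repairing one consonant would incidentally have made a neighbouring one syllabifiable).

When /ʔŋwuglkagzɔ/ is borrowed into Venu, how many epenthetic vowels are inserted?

After substitution the input is /vfwuglkagzɔ/.
The unsyllabifiable consonants are /v/, /f/, /g/, /l/, /g/; each receives one epenthetic vowel.

5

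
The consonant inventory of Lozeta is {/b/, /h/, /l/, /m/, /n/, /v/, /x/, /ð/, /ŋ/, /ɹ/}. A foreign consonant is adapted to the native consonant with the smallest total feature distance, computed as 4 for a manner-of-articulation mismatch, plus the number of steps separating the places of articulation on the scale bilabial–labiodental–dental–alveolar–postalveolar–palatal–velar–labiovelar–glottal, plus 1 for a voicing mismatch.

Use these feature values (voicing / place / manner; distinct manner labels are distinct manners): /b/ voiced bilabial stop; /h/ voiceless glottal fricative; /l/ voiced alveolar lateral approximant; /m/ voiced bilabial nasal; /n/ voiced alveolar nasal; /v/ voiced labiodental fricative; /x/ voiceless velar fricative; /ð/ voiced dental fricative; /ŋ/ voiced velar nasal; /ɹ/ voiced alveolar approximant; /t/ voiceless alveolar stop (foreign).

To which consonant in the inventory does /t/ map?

/b/ is closest: same manner (stop), place distance 3 (alveolar→bilabial), voicing differs (+1); total 4. Next closest is /l/ at distance 5.

b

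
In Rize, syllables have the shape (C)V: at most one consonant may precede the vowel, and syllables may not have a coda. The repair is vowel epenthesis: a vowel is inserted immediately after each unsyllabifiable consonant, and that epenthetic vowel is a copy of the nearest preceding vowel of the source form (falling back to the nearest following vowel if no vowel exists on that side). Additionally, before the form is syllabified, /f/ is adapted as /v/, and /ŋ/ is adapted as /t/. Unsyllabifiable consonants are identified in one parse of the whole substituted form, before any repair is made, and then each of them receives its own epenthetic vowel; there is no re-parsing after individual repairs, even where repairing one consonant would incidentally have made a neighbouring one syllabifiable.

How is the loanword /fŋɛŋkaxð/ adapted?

vɛtɛtɛkaxaða

Substitution: /f/ → /v/, /ŋ/ → /t/, giving /vtɛtkaxð/.
The consonants /v/, /t/, /x/, /ð/ cannot be parsed into a legal (C)V syllable (no codas are permitted; onsets are limited to one consonant).
Epenthesis after each stranded consonant: /v/ → /vɛ/, /t/ → /tɛ/, /x/ → /xa/, /ð/ → /ða/.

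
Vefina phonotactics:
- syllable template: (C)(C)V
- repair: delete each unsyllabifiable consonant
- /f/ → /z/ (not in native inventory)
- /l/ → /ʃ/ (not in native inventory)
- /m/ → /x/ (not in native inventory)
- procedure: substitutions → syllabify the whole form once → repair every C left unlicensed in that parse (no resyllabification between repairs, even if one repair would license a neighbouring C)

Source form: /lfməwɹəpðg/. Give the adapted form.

zxəwɹə

Substitution: /l/ → /ʃ/, /f/ → /z/, /m/ → /x/, giving /ʃzxəwɹəpðg/.
The consonants /ʃ/, /p/, /ð/, /g/ cannot be parsed into a legal (C)(C)V syllable (no codas are permitted; onsets may contain at most 2 consonants).
Each unlicensed consonant is deleted: /ʃ/, /p/, /ð/, /g/.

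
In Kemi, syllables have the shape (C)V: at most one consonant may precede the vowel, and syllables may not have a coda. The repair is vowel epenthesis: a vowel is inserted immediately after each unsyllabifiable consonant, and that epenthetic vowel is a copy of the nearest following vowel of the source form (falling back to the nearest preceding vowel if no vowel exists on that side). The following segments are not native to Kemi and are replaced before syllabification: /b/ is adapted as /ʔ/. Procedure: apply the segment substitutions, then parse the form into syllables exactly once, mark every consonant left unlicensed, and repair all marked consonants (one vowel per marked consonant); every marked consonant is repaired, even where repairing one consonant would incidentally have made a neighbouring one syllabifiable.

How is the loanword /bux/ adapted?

ʔuxu

Substitution: /b/ → /ʔ/, giving /ʔux/.
The consonants /x/ cannot be parsed into a legal (C)V syllable (no codas are permitted; onsets are limited to one consonant).
Each unlicensed consonant becomes the onset of a new syllable: /x/ → /xu/.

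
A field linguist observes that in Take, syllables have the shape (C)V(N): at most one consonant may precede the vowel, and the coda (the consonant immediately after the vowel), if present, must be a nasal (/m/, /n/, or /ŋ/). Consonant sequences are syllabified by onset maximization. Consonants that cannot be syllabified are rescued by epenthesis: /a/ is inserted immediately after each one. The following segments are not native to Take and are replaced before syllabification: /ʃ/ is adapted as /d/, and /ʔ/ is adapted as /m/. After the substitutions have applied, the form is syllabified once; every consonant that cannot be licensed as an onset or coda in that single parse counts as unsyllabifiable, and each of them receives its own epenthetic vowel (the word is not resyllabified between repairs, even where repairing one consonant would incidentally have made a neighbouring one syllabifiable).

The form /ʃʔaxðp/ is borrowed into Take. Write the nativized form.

damaxaðapa

Substitution: /ʃ/ → /d/, /ʔ/ → /m/, giving /dmaxðp/.
Under (C)V(N), the unsyllabifiable consonants are /d/, /x/, /ð/, /p/ (only a nasal (/m/, /n/, or /ŋ/) is licensed in coda position; onsets are limited to one consonant).
Epenthesis after each stranded consonant: /d/ → /da/, /x/ → /xa/, /ð/ → /ða/, /p/ → /pa/.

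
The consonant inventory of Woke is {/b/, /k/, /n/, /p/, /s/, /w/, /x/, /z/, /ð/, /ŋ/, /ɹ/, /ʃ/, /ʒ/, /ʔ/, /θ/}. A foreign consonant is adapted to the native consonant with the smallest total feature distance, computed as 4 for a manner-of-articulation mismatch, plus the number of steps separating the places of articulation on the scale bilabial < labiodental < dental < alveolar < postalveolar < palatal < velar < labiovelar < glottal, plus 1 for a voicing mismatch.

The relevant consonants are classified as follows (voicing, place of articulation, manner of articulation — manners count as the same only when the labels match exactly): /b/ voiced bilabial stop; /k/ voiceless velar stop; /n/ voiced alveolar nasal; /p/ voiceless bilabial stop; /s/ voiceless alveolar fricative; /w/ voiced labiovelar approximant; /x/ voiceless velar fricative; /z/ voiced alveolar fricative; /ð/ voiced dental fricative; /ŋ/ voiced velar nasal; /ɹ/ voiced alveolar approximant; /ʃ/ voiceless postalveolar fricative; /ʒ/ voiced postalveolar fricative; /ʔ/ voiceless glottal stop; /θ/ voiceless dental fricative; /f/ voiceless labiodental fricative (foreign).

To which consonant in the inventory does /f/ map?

θ

/θ/ is closest: same manner (fricative), place distance 1 (labiodental→dental), same voicing; total 1. Next closest is /s/ at distance 2.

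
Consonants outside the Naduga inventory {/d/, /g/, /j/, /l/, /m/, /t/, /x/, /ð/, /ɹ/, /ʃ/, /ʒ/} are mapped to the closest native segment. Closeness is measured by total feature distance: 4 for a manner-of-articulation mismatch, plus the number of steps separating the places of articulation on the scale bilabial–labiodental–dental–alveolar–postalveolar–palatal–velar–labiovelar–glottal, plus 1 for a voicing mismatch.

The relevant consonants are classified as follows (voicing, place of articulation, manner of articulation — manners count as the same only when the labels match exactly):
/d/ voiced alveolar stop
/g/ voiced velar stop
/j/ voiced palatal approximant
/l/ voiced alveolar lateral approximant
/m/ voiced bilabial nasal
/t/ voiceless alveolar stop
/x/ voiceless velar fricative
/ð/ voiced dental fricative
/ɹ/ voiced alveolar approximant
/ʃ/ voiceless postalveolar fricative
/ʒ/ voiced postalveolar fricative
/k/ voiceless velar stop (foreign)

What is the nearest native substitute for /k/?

g

/g/ is closest: same manner (stop), place distance 0 (velar→velar), voicing differs (+1); total 1. Next closest is /t/ at distance 3.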